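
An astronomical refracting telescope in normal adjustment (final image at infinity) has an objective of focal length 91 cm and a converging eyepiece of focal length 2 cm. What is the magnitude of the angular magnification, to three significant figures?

|M| = f_obj/|f_eye| = 91/2 = 45.500.

45.5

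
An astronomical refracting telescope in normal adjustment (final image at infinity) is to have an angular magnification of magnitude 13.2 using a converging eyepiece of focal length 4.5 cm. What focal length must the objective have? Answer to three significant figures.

|M| = f_obj/|f_eye|, so f_obj = |M| x |f_eye| = 13.2 x 4.5 = 59.400 cm.

59.4 cm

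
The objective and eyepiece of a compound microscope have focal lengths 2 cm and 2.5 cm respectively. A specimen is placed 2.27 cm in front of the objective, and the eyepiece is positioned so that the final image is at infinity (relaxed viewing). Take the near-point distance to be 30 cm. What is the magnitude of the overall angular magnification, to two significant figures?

89

Objective: 1/d_i = 1/f_obj - 1/d_o = 1/2 - 1/2.27 = 0.05947 cm^-1, so d_i = 16.815 cm.
m_obj = -d_i/d_o = -16.815/2.27 = -7.407.
Eyepiece angular magnification (image at infinity): M_eye = D/f_e = 30/2.5 = 12.000.
Overall M = m_obj x M_eye = (-7.407)(12.000) = -88.89.
|M| = 88.89.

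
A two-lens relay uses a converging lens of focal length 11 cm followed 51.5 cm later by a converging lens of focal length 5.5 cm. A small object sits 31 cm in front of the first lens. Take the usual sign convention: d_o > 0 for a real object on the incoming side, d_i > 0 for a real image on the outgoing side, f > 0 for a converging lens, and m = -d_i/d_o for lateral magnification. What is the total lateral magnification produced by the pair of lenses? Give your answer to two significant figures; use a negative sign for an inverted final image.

Lens 1: 1/d_i1 = 1/f_1 - 1/d_o1 = 1/11 - 1/31 = 0.05865 cm^-1, so d_i1 = 17.050 cm.
m_1 = -(17.050)/31 = -0.5500.
That image sits 34.450 cm in front of the second lens, so d_o2 = 34.450 cm.
Lens 2: 1/d_i2 = 1/f_2 - 1/d_o2 = 1/5.5 - 1/(34.450) = 0.15279 cm^-1, so d_i2 = 6.545 cm.
m_2 = -(6.545)/(34.450) = -0.1900.
Overall magnification: m = m_1 m_2 = 0.1045.

0.10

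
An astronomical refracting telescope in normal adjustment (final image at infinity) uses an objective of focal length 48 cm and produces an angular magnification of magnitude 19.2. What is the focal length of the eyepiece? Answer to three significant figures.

|M| = f_obj/f_eye, so f_eye = f_obj/|M| = 48/19.2 = 2.500 cm.

2.50 cm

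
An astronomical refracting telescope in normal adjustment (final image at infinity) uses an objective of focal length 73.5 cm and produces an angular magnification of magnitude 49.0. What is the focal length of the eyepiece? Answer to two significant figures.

|M| = f_obj/f_eye, so f_eye = f_obj/|M| = 73.5/49.0 = 1.500 cm.

1.5 cm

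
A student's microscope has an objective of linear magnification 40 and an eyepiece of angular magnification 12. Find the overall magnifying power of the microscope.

The overall magnification of a compound microscope is the product of the objective and eyepiece magnifications:
M = M_obj x M_eye = 40 x 12 = 480.

480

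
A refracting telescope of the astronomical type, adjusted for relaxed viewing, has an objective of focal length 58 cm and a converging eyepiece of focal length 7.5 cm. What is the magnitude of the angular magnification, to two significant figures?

7.7

|M| = f_obj/|f_eye| = 58/7.5 = 7.733.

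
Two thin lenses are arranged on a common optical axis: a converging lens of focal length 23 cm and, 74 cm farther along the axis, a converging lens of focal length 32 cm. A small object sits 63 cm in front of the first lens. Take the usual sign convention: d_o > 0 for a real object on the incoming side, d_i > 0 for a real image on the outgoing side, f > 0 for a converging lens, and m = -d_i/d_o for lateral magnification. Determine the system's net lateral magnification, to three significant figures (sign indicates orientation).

3.19

Applying the thin-lens equation to the first lens, 1/23 = 1/63 + 1/d_i1, which gives d_i1 = 36.225 cm.
Its lateral magnification is m_1 = -d_i1/d_o1 = -(36.225)/63 = -0.5750.
Object distance for lens 2: d_o2 = 74 - 36.225 = 37.775 cm.
Applying the thin-lens equation again with f_2 = 32 cm and d_o2 = 37.775 cm gives d_i2 = 209.316 cm.
m_2 = -(209.316)/(37.775) = -5.5411.
The system's lateral magnification is m_1 m_2 = (-0.5750)(-5.5411) = 3.1861.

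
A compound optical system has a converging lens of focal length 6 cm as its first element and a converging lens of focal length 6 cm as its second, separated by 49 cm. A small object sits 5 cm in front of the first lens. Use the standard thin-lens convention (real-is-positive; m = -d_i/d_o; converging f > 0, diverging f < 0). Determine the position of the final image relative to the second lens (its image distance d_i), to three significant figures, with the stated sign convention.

6.49 cm

Applying the thin-lens equation to the first lens, 1/6 = 1/5 + 1/d_i1, which gives d_i1 = -30.000 cm.
The intermediate image is virtual, 30.000 cm to the left of lens 1, so d_o2 = L - d_i1 = 49 - (-30.000) = 79.000 cm.
Applying the thin-lens equation again with f_2 = 6 cm and d_o2 = 79.000 cm gives d_i2 = 6.493 cm.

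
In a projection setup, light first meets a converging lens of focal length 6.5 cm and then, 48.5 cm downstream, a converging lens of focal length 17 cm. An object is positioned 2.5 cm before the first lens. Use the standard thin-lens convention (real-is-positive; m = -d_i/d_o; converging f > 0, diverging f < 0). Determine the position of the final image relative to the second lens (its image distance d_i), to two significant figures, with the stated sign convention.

First lens: d_i1 = 1/(1/6.5 - 1/2.5) = -4.062 cm.
The intermediate image is virtual, 4.062 cm to the left of lens 1, so d_o2 = L - d_i1 = 48.5 - (-4.062) = 52.562 cm.
Second lens: d_i2 = 1/(1/17 - 1/(52.562)) = 25.127 cm.

25 cm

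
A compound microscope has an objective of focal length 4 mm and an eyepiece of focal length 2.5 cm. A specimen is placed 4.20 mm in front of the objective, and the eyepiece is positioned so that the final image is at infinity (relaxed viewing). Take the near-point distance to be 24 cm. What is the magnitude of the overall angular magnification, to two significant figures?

Convert to cm: f_obj = 4 mm = 0.4 cm; d_o = 4.20 mm = 0.42 cm.
Objective: 1/d_i = 1/f_obj - 1/d_o = 1/0.4 - 1/0.42 = 0.11905 cm^-1, so d_i = 8.400 cm.
m_obj = -d_i/d_o = -8.400/0.42 = -20.000.
Eyepiece angular magnification (image at infinity): M_eye = D/f_e = 24/2.5 = 9.600.
Overall M = m_obj x M_eye = (-20.000)(9.600) = -192.00.
|M| = 192.00.

190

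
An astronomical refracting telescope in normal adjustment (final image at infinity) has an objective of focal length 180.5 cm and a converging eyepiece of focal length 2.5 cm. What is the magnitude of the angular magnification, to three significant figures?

72.2

|M| = f_obj/|f_eye| = 180.5/2.5 = 72.200.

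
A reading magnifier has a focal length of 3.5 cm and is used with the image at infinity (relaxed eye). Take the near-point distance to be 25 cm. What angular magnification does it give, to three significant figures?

M = D/f = 25/3.5 = 7.143.

7.14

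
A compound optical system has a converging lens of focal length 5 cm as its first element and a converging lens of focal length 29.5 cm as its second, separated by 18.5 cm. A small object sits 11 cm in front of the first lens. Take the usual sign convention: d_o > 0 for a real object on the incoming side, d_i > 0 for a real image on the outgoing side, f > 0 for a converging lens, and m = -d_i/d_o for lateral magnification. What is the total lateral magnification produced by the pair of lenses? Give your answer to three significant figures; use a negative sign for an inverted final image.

First lens: d_i1 = 1/(1/5 - 1/11) = 9.167 cm.
m_1 = -(9.167)/11 = -0.8333.
The intermediate image is 9.167 cm to the right of lens 1, so d_o2 = L - d_i1 = 18.5 - 9.167 = 9.333 cm.
Second lens: d_i2 = 1/(1/29.5 - 1/(9.333)) = -13.653 cm.
m_2 = -(-13.653)/(9.333) = 1.4628.
The system's lateral magnification is m_1 m_2 = (-0.8333)(1.4628) = -1.2190.

-1.22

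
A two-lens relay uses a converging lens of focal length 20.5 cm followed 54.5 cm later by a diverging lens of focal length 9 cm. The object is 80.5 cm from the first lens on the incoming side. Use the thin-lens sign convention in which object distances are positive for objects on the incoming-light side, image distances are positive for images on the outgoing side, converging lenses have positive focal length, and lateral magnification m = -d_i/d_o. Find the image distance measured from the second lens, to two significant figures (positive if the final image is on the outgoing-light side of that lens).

-6.7 cm

Lens 1: 1/d_i1 = 1/f_1 - 1/d_o1 = 1/20.5 - 1/80.5 = 0.03636 cm^-1, so d_i1 = 27.504 cm.
That image sits 26.996 cm in front of the second lens, so d_o2 = 26.996 cm.
Lens 2: 1/d_i2 = 1/f_2 - 1/d_o2 = 1/(-9) - 1/(26.996) = -0.14815 cm^-1, so d_i2 = -6.750 cm.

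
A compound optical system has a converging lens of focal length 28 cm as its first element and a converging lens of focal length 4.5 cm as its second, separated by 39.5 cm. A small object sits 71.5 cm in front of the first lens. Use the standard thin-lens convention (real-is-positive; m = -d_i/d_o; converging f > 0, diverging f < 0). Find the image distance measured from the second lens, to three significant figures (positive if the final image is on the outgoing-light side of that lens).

2.66 cm

Applying the thin-lens equation to the first lens, 1/28 = 1/71.5 + 1/d_i1, which gives d_i1 = 46.023 cm.
Since 46.023 cm > 39.5 cm, the first image lies past the second lens and serves as a virtual object: d_o2 = L - d_i1 = -6.523 cm.
Applying the thin-lens equation again with f_2 = 4.5 cm and d_o2 = -6.523 cm gives d_i2 = 2.663 cm.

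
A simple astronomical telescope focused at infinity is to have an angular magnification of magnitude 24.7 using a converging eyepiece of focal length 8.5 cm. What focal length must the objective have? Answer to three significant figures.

|M| = f_obj/|f_eye|, so f_obj = |M| x |f_eye| = 24.7 x 8.5 = 209.950 cm.

210 cm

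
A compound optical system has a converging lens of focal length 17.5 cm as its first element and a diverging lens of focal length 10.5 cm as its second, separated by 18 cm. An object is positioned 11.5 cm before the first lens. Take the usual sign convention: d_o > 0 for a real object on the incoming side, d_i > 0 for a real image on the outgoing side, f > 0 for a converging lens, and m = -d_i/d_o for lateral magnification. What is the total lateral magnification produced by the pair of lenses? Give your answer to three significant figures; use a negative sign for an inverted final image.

Lens 1: 1/d_i1 = 1/f_1 - 1/d_o1 = 1/17.5 - 1/11.5 = -0.02981 cm^-1, so d_i1 = -33.542 cm.
m_1 = -(-33.542)/11.5 = 2.9167.
With d_i1 < 0 the first image is virtual and lies on the object side; the object distance for lens 2 is d_o2 = 18 - (-33.542) = 51.542 cm.
Lens 2: 1/d_i2 = 1/f_2 - 1/d_o2 = 1/(-10.5) - 1/(51.542) = -0.11464 cm^-1, so d_i2 = -8.723 cm.
m_2 = -(-8.723)/(51.542) = 0.1692.
Total m = m_1 x m_2 = (2.9167)(0.1692) = 0.4936.

0.494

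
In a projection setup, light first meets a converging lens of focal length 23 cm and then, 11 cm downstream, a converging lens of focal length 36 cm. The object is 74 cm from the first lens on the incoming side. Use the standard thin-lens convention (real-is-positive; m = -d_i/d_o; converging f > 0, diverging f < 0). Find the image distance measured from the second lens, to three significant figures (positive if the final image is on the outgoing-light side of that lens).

Applying the thin-lens equation to the first lens, 1/23 = 1/74 + 1/d_i1, which gives d_i1 = 33.373 cm.
This image would form 33.373 cm past lens 1, i.e. 22.373 cm beyond lens 2, so it is a virtual object for lens 2: d_o2 = 11 - 33.373 = -22.373 cm.
Applying the thin-lens equation again with f_2 = 36 cm and d_o2 = -22.373 cm gives d_i2 = 13.798 cm.

13.8 cm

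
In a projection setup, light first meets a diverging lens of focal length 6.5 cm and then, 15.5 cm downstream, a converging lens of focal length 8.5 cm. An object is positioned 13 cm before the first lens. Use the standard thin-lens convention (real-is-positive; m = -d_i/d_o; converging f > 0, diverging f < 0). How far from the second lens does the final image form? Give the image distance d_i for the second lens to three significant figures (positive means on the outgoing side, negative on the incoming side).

14.9 cm

Lens 1: 1/d_i1 = 1/f_1 - 1/d_o1 = 1/(-6.5) - 1/13 = -0.23077 cm^-1, so d_i1 = -4.333 cm.
With d_i1 < 0 the first image is virtual and lies on the object side; the object distance for lens 2 is d_o2 = 15.5 - (-4.333) = 19.833 cm.
Lens 2: 1/d_i2 = 1/f_2 - 1/d_o2 = 1/8.5 - 1/(19.833) = 0.06723 cm^-1, so d_i2 = 14.875 cm.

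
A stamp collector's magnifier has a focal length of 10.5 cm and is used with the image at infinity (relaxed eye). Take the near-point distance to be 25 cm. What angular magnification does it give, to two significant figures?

M = D/f = 25/10.5 = 2.381.

2.4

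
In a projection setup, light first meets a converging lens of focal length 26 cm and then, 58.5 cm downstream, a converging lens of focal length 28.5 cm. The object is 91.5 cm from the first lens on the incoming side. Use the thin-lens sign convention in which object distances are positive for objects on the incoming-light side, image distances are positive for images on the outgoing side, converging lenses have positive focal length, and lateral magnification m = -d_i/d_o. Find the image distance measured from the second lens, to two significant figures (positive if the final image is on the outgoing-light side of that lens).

-100 cm

First lens: d_i1 = 1/(1/26 - 1/91.5) = 36.321 cm.
The intermediate image is 36.321 cm to the right of lens 1, so d_o2 = L - d_i1 = 58.5 - 36.321 = 22.179 cm.
Second lens: d_i2 = 1/(1/28.5 - 1/(22.179)) = -100.008 cm.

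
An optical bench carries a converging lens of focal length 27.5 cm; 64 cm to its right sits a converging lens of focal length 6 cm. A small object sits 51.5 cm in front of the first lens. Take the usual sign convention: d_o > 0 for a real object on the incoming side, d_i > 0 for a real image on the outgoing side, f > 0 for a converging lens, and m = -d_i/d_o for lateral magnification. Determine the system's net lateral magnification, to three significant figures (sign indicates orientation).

Lens 1: 1/d_i1 = 1/f_1 - 1/d_o1 = 1/27.5 - 1/51.5 = 0.01695 cm^-1, so d_i1 = 59.010 cm.
m_1 = -(59.010)/51.5 = -1.1458.
That image sits 4.990 cm in front of the second lens, so d_o2 = 4.990 cm.
Lens 2: 1/d_i2 = 1/f_2 - 1/d_o2 = 1/6 - 1/(4.990) = -0.03375 cm^-1, so d_i2 = -29.629 cm.
m_2 = -(-29.629)/(4.990) = 5.9381.
Overall magnification: m = m_1 m_2 = -6.8041.

-6.80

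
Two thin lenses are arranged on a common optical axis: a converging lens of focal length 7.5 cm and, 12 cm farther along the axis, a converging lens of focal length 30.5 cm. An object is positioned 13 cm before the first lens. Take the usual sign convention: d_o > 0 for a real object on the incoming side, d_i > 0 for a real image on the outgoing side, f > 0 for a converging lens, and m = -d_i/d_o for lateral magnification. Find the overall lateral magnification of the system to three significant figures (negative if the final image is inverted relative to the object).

Applying the thin-lens equation to the first lens, 1/7.5 = 1/13 + 1/d_i1, which gives d_i1 = 17.727 cm.
Its lateral magnification is m_1 = -d_i1/d_o1 = -(17.727)/13 = -1.3636.
This image would form 17.727 cm past lens 1, i.e. 5.727 cm beyond lens 2, so it is a virtual object for lens 2: d_o2 = 12 - 17.727 = -5.727 cm.
Applying the thin-lens equation again with f_2 = 30.5 cm and d_o2 = -5.727 cm gives d_i2 = 4.822 cm.
m_2 = -(4.822)/(-5.727) = 0.8419.
Overall magnification: m = m_1 m_2 = -1.1481.

-1.15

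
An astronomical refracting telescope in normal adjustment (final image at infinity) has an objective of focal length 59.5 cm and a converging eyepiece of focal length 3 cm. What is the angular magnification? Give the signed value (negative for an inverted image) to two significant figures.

-20

M = -f_obj/f_eye = -59.5/(3) = -19.833.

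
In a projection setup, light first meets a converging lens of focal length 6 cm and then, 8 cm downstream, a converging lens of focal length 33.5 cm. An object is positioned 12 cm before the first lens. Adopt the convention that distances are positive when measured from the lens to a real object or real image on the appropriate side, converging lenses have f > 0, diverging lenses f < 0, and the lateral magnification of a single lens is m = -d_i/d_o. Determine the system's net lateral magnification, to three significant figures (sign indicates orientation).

First lens: d_i1 = 1/(1/6 - 1/12) = 12.000 cm.
m_1 = -(12.000)/12 = -1.0000.
This image would form 12.000 cm past lens 1, i.e. 4.000 cm beyond lens 2, so it is a virtual object for lens 2: d_o2 = 8 - 12.000 = -4.000 cm.
Second lens: d_i2 = 1/(1/33.5 - 1/(-4.000)) = 3.573 cm.
m_2 = -(3.573)/(-4.000) = 0.8933.
The system's lateral magnification is m_1 m_2 = (-1.0000)(0.8933) = -0.8933.

-0.893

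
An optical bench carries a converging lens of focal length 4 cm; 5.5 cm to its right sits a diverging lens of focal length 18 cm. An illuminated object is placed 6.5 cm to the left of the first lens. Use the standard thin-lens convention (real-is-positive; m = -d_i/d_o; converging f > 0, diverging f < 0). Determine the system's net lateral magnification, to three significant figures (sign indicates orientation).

Lens 1: 1/d_i1 = 1/f_1 - 1/d_o1 = 1/4 - 1/6.5 = 0.09615 cm^-1, so d_i1 = 10.400 cm.
m_1 = -(10.400)/6.5 = -1.6000.
Since 10.400 cm > 5.5 cm, the first image lies past the second lens and serves as a virtual object: d_o2 = L - d_i1 = -4.900 cm.
Lens 2: 1/d_i2 = 1/f_2 - 1/d_o2 = 1/(-18) - 1/(-4.900) = 0.14853 cm^-1, so d_i2 = 6.733 cm.
m_2 = -(6.733)/(-4.900) = 1.3740.
Total m = m_1 x m_2 = (-1.6000)(1.3740) = -2.1985.

-2.20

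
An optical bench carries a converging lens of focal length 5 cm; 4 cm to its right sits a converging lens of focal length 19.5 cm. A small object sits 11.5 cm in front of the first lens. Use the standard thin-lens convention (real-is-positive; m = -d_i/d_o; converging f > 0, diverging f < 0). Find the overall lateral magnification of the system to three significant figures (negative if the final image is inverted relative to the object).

Applying the thin-lens equation to the first lens, 1/5 = 1/11.5 + 1/d_i1, which gives d_i1 = 8.846 cm.
Its lateral magnification is m_1 = -d_i1/d_o1 = -(8.846)/11.5 = -0.7692.
This image would form 8.846 cm past lens 1, i.e. 4.846 cm beyond lens 2, so it is a virtual object for lens 2: d_o2 = 4 - 8.846 = -4.846 cm.
Applying the thin-lens equation again with f_2 = 19.5 cm and d_o2 = -4.846 cm gives d_i2 = 3.882 cm.
m_2 = -(3.882)/(-4.846) = 0.8009.
Overall magnification: m = m_1 m_2 = -0.6161.

-0.616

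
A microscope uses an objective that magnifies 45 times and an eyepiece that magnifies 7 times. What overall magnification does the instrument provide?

The overall magnification of a compound microscope is the product of the objective and eyepiece magnifications:
M = M_obj x M_eye = 45 x 7 = 315.

315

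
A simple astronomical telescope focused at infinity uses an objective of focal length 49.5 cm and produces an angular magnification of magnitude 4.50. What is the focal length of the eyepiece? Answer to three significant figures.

|M| = f_obj/f_eye, so f_eye = f_obj/|M| = 49.5/4.5 = 11.000 cm.

11.0 cm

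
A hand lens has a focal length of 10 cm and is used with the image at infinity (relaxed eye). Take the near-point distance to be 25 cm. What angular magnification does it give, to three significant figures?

2.50

M = D/f = 25/10 = 2.500.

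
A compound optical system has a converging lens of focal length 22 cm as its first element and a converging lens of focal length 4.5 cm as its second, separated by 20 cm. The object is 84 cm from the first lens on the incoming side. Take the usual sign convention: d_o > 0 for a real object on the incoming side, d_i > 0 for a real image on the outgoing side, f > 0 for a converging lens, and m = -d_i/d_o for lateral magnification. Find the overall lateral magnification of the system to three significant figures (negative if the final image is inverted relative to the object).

-0.112

Lens 1: 1/d_i1 = 1/f_1 - 1/d_o1 = 1/22 - 1/84 = 0.03355 cm^-1, so d_i1 = 29.806 cm.
m_1 = -(29.806)/84 = -0.3548.
This image would form 29.806 cm past lens 1, i.e. 9.806 cm beyond lens 2, so it is a virtual object for lens 2: d_o2 = 20 - 29.806 = -9.806 cm.
Lens 2: 1/d_i2 = 1/f_2 - 1/d_o2 = 1/4.5 - 1/(-9.806) = 0.32420 cm^-1, so d_i2 = 3.085 cm.
m_2 = -(3.085)/(-9.806) = 0.3145.
The system's lateral magnification is m_1 m_2 = (-0.3548)(0.3145) = -0.1116.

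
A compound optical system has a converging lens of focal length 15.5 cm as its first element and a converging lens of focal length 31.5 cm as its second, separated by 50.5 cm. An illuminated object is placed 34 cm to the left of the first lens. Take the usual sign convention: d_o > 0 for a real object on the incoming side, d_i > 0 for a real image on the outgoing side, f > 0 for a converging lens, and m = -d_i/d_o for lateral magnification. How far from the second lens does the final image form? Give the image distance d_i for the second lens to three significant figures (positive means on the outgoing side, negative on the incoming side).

Lens 1: 1/d_i1 = 1/f_1 - 1/d_o1 = 1/15.5 - 1/34 = 0.03510 cm^-1, so d_i1 = 28.486 cm.
That image sits 22.014 cm in front of the second lens, so d_o2 = 22.014 cm.
Lens 2: 1/d_i2 = 1/f_2 - 1/d_o2 = 1/31.5 - 1/(22.014) = -0.01368 cm^-1, so d_i2 = -73.096 cm.

-73.1 cm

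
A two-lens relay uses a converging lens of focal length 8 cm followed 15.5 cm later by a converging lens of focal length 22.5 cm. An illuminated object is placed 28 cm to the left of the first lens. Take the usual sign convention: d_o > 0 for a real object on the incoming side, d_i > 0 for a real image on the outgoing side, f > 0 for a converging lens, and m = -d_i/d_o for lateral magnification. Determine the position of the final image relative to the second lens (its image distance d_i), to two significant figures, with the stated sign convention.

Applying the thin-lens equation to the first lens, 1/8 = 1/28 + 1/d_i1, which gives d_i1 = 11.200 cm.
The intermediate image is 11.200 cm to the right of lens 1, so d_o2 = L - d_i1 = 15.5 - 11.200 = 4.300 cm.
Applying the thin-lens equation again with f_2 = 22.5 cm and d_o2 = 4.300 cm gives d_i2 = -5.316 cm.

-5.3 cm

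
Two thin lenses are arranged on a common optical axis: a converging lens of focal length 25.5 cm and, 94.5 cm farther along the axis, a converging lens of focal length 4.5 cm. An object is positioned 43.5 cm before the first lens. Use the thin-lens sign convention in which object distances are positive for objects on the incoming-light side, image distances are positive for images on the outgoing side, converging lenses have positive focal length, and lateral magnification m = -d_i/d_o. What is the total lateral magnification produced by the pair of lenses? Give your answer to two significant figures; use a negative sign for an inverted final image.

0.22

Applying the thin-lens equation to the first lens, 1/25.5 = 1/43.5 + 1/d_i1, which gives d_i1 = 61.625 cm.
Its lateral magnification is m_1 = -d_i1/d_o1 = -(61.625)/43.5 = -1.4167.
Object distance for lens 2: d_o2 = 94.5 - 61.625 = 32.875 cm.
Applying the thin-lens equation again with f_2 = 4.5 cm and d_o2 = 32.875 cm gives d_i2 = 5.214 cm.
m_2 = -(5.214)/(32.875) = -0.1586.
The system's lateral magnification is m_1 m_2 = (-1.4167)(-0.1586) = 0.2247.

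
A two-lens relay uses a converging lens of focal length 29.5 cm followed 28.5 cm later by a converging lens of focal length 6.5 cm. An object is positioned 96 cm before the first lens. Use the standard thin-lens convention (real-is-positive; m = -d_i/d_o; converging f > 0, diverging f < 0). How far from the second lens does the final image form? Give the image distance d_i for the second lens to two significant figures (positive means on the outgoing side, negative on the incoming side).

4.4 cm

First lens: d_i1 = 1/(1/29.5 - 1/96) = 42.586 cm.
This image would form 42.586 cm past lens 1, i.e. 14.086 cm beyond lens 2, so it is a virtual object for lens 2: d_o2 = 28.5 - 42.586 = -14.086 cm.
Second lens: d_i2 = 1/(1/6.5 - 1/(-14.086)) = 4.448 cm.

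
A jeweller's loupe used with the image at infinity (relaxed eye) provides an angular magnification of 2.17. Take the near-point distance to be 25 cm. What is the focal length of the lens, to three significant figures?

For the image at infinity, M = D/f.
f = D/M = 25/2.17 = 11.521 cm.

11.5 cm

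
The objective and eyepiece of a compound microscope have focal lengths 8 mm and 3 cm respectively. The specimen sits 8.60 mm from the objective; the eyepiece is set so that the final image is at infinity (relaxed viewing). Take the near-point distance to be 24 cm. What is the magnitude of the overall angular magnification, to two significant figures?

Convert to cm: f_obj = 8 mm = 0.8 cm; d_o = 8.60 mm = 0.86 cm.
Objective: 1/d_i = 1/f_obj - 1/d_o = 1/0.8 - 1/0.86 = 0.08721 cm^-1, so d_i = 11.467 cm.
m_obj = -d_i/d_o = -11.467/0.86 = -13.333.
Eyepiece angular magnification (image at infinity): M_eye = D/f_e = 24/3 = 8.000.
Overall M = m_obj x M_eye = (-13.333)(8.000) = -106.67.
|M| = 106.67.

110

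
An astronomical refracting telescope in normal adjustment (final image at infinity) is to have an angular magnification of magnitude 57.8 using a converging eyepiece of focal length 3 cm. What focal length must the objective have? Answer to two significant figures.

|M| = f_obj/|f_eye|, so f_obj = |M| x |f_eye| = 57.8 x 3 = 173.400 cm.

170 cm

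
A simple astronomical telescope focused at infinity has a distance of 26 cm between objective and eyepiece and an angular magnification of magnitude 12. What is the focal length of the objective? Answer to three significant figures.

24.0 cm

In normal adjustment the tube length equals f_obj + f_eye and |M| = f_obj/f_eye.
So f_obj = 12 f_eye and 12 f_eye + f_eye = 26 cm, giving f_eye = 26/13 = 2.000 cm and f_obj = 24.000 cm.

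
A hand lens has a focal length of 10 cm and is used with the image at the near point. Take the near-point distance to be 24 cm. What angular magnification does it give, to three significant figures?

3.40

M = 1 + D/f = 1 + 24/10 = 3.400.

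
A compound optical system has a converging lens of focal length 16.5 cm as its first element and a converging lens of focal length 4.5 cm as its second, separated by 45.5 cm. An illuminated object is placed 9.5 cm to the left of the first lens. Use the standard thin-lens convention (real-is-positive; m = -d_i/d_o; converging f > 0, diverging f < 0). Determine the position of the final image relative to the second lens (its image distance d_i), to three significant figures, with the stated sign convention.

4.82 cm

First lens: d_i1 = 1/(1/16.5 - 1/9.5) = -22.393 cm.
With d_i1 < 0 the first image is virtual and lies on the object side; the object distance for lens 2 is d_o2 = 45.5 - (-22.393) = 67.893 cm.
Second lens: d_i2 = 1/(1/4.5 - 1/(67.893)) = 4.819 cm.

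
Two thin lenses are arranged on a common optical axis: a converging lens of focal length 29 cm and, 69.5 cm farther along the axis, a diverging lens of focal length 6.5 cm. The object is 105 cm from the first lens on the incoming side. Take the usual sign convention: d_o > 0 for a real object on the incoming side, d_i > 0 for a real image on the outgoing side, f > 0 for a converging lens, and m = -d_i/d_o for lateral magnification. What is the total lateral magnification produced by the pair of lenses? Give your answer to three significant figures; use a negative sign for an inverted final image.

-0.0690

First lens: d_i1 = 1/(1/29 - 1/105) = 40.066 cm.
m_1 = -(40.066)/105 = -0.3816.
Object distance for lens 2: d_o2 = 69.5 - 40.066 = 29.434 cm.
Second lens: d_i2 = 1/(1/(-6.5) - 1/(29.434)) = -5.324 cm.
m_2 = -(-5.324)/(29.434) = 0.1809.
Overall magnification: m = m_1 m_2 = -0.0690.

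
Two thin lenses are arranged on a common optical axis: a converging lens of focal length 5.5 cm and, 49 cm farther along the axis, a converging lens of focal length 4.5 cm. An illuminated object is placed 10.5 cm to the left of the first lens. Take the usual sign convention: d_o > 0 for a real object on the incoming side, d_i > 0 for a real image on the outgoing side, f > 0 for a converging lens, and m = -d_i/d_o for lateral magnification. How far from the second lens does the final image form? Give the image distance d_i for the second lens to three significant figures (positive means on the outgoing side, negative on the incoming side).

Applying the thin-lens equation to the first lens, 1/5.5 = 1/10.5 + 1/d_i1, which gives d_i1 = 11.550 cm.
Object distance for lens 2: d_o2 = 49 - 11.550 = 37.450 cm.
Applying the thin-lens equation again with f_2 = 4.5 cm and d_o2 = 37.450 cm gives d_i2 = 5.115 cm.

5.11 cm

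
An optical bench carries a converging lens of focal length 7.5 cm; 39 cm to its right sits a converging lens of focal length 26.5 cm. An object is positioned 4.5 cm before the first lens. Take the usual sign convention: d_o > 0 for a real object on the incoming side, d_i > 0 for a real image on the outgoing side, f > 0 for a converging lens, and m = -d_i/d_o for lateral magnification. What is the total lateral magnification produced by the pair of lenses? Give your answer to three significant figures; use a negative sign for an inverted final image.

First lens: d_i1 = 1/(1/7.5 - 1/4.5) = -11.250 cm.
m_1 = -(-11.250)/4.5 = 2.5000.
The intermediate image is virtual, 11.250 cm to the left of lens 1, so d_o2 = L - d_i1 = 39 - (-11.250) = 50.250 cm.
Second lens: d_i2 = 1/(1/26.5 - 1/(50.250)) = 56.068 cm.
m_2 = -(56.068)/(50.250) = -1.1158.
Overall magnification: m = m_1 m_2 = -2.7895.

-2.79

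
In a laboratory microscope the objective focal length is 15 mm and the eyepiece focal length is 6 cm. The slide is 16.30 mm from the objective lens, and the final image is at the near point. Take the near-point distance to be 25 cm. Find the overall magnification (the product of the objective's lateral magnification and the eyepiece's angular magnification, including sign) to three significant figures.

Convert to cm: f_obj = 15 mm = 1.5 cm; d_o = 16.30 mm = 1.63 cm.
Objective: 1/d_i = 1/f_obj - 1/d_o = 1/1.5 - 1/1.63 = 0.05317 cm^-1, so d_i = 18.808 cm.
m_obj = -d_i/d_o = -18.808/1.63 = -11.538.
Eyepiece angular magnification (image at near point): M_eye = 1 + D/f_e = 1 + 25/6 = 5.167.
Overall M = m_obj x M_eye = (-11.538)(5.167) = -59.62.

-59.6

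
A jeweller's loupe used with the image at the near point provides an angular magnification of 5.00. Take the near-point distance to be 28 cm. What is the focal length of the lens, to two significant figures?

7.0 cm

For the image at the near point, M = 1 + D/f.
f = D/(M - 1) = 28/(5.0 - 1) = 7.000 cm.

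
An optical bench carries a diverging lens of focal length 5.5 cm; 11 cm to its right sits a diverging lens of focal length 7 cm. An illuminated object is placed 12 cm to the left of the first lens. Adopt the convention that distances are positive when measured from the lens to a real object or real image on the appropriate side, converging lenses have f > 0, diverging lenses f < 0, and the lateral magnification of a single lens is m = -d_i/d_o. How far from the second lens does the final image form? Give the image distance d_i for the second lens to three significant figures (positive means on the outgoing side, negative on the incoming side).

-4.75 cm

Applying the thin-lens equation to the first lens, 1/(-5.5) = 1/12 + 1/d_i1, which gives d_i1 = -3.771 cm.
The intermediate image is virtual, 3.771 cm to the left of lens 1, so d_o2 = L - d_i1 = 11 - (-3.771) = 14.771 cm.
Applying the thin-lens equation again with f_2 = -7 cm and d_o2 = 14.771 cm gives d_i2 = -4.749 cm.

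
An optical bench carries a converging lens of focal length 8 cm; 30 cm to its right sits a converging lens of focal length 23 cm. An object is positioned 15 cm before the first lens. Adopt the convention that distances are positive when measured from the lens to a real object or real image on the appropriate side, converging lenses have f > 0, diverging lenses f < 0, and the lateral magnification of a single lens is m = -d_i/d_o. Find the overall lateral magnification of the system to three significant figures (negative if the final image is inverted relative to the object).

First lens: d_i1 = 1/(1/8 - 1/15) = 17.143 cm.
m_1 = -(17.143)/15 = -1.1429.
Object distance for lens 2: d_o2 = 30 - 17.143 = 12.857 cm.
Second lens: d_i2 = 1/(1/23 - 1/(12.857)) = -29.155 cm.
m_2 = -(-29.155)/(12.857) = 2.2676.
The system's lateral magnification is m_1 m_2 = (-1.1429)(2.2676) = -2.5915.

-2.59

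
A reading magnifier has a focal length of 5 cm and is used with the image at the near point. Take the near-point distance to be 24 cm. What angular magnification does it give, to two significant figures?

5.8

M = 1 + D/f = 1 + 24/5 = 5.800.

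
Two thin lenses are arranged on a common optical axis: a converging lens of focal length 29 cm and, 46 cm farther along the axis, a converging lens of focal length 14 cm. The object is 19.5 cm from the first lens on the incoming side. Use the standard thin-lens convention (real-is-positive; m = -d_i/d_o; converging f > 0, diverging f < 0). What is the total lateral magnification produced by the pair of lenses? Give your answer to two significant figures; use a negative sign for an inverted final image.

Applying the thin-lens equation to the first lens, 1/29 = 1/19.5 + 1/d_i1, which gives d_i1 = -59.526 cm.
Its lateral magnification is m_1 = -d_i1/d_o1 = -(-59.526)/19.5 = 3.0526.
With d_i1 < 0 the first image is virtual and lies on the object side; the object distance for lens 2 is d_o2 = 46 - (-59.526) = 105.526 cm.
Applying the thin-lens equation again with f_2 = 14 cm and d_o2 = 105.526 cm gives d_i2 = 16.141 cm.
m_2 = -(16.141)/(105.526) = -0.1530.
Overall magnification: m = m_1 m_2 = -0.4669.

-0.47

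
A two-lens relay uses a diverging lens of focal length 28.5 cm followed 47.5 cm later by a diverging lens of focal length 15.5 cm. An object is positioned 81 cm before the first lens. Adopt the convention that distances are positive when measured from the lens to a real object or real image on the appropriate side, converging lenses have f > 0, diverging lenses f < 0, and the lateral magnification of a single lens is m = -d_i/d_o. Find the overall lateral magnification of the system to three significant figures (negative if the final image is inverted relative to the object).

Applying the thin-lens equation to the first lens, 1/(-28.5) = 1/81 + 1/d_i1, which gives d_i1 = -21.082 cm.
Its lateral magnification is m_1 = -d_i1/d_o1 = -(-21.082)/81 = 0.2603.
With d_i1 < 0 the first image is virtual and lies on the object side; the object distance for lens 2 is d_o2 = 47.5 - (-21.082) = 68.582 cm.
Applying the thin-lens equation again with f_2 = -15.5 cm and d_o2 = 68.582 cm gives d_i2 = -12.643 cm.
m_2 = -(-12.643)/(68.582) = 0.1843.
The system's lateral magnification is m_1 m_2 = (0.2603)(0.1843) = 0.0480.

0.0480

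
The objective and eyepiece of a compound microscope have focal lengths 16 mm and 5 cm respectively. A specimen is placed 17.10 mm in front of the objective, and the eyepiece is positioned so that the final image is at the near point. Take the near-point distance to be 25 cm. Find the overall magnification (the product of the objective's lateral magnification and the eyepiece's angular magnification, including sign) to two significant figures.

-87

Convert to cm: f_obj = 16 mm = 1.6 cm; d_o = 17.10 mm = 1.71 cm.
Objective: 1/d_i = 1/f_obj - 1/d_o = 1/1.6 - 1/1.71 = 0.04020 cm^-1, so d_i = 24.873 cm.
m_obj = -d_i/d_o = -24.873/1.71 = -14.545.
Eyepiece angular magnification (image at near point): M_eye = 1 + D/f_e = 1 + 25/5 = 6.000.
Overall M = m_obj x M_eye = (-14.545)(6.000) = -87.27.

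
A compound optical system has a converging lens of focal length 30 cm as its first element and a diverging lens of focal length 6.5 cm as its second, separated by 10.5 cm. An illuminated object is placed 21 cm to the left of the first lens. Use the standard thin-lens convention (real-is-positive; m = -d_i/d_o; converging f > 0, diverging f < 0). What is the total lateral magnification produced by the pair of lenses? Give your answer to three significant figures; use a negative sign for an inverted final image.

First lens: d_i1 = 1/(1/30 - 1/21) = -70.000 cm.
m_1 = -(-70.000)/21 = 3.3333.
The intermediate image is virtual, 70.000 cm to the left of lens 1, so d_o2 = L - d_i1 = 10.5 - (-70.000) = 80.500 cm.
Second lens: d_i2 = 1/(1/(-6.5) - 1/(80.500)) = -6.014 cm.
m_2 = -(-6.014)/(80.500) = 0.0747.
Overall magnification: m = m_1 m_2 = 0.2490.

0.249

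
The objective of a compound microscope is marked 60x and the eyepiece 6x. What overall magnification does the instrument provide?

360

The overall magnification of a compound microscope is the product of the objective and eyepiece magnifications:
M = M_obj x M_eye = 60 x 6 = 360.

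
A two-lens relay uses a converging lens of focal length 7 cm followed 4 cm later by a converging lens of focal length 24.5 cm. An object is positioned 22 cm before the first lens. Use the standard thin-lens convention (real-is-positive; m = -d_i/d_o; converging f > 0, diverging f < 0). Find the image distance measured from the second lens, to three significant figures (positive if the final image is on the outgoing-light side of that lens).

Lens 1: 1/d_i1 = 1/f_1 - 1/d_o1 = 1/7 - 1/22 = 0.09740 cm^-1, so d_i1 = 10.267 cm.
This image would form 10.267 cm past lens 1, i.e. 6.267 cm beyond lens 2, so it is a virtual object for lens 2: d_o2 = 4 - 10.267 = -6.267 cm.
Lens 2: 1/d_i2 = 1/f_2 - 1/d_o2 = 1/24.5 - 1/(-6.267) = 0.20039 cm^-1, so d_i2 = 4.990 cm.

4.99 cm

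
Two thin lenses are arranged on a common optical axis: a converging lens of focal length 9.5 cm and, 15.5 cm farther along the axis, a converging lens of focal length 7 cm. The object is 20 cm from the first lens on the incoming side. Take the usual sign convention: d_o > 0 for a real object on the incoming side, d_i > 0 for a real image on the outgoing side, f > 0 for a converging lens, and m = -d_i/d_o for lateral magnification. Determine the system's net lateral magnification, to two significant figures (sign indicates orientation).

-0.66

Applying the thin-lens equation to the first lens, 1/9.5 = 1/20 + 1/d_i1, which gives d_i1 = 18.095 cm.
Its lateral magnification is m_1 = -d_i1/d_o1 = -(18.095)/20 = -0.9048.
This image would form 18.095 cm past lens 1, i.e. 2.595 cm beyond lens 2, so it is a virtual object for lens 2: d_o2 = 15.5 - 18.095 = -2.595 cm.
Applying the thin-lens equation again with f_2 = 7 cm and d_o2 = -2.595 cm gives d_i2 = 1.893 cm.
m_2 = -(1.893)/(-2.595) = 0.7295.
Total m = m_1 x m_2 = (-0.9048)(0.7295) = -0.6600.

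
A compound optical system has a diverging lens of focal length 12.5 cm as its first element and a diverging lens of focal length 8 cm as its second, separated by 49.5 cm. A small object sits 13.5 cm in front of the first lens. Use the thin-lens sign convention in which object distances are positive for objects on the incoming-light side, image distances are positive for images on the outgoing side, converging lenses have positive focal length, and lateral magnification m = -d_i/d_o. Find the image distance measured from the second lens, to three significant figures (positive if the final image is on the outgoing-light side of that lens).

Applying the thin-lens equation to the first lens, 1/(-12.5) = 1/13.5 + 1/d_i1, which gives d_i1 = -6.490 cm.
The intermediate image is virtual, 6.490 cm to the left of lens 1, so d_o2 = L - d_i1 = 49.5 - (-6.490) = 55.990 cm.
Applying the thin-lens equation again with f_2 = -8 cm and d_o2 = 55.990 cm gives d_i2 = -7.000 cm.

-7.00 cm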